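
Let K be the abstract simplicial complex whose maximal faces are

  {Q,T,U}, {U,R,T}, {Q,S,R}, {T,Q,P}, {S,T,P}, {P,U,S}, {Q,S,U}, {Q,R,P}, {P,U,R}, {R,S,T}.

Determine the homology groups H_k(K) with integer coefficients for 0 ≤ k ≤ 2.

H_0 = Z,  H_1 = Z/2,  H_2 = 0.

We work with the vertex ordering P < Q < R < S < T < U. The simplices of K, each written with vertices in increasing order, are:

  0-simplices (6): P, Q, R, S, T, U
  1-simplices (15): PQ, PR, PS, PT, PU, QR, QS, QT, QU, RS, RT, RU, ST, SU, TU
  2-simplices (10): PQR, PQT, PRU, PST, PSU, QRS, QSU, QTU, RST, RTU

giving chain groups C_0 ≅ Z^6, C_1 ≅ Z^15, C_2 ≅ Z^10.

The boundary map ∂_1: C_1 → C_0 sends each edge [p,q] (with p < q) to q − p.
As a 6×15 matrix over Z this has rank 5, with invariant factors (1,1,1,1,1).

The boundary map ∂_2: C_2 → C_1 sends each 2-simplex [p,q,r] to [q,r] − [p,r] + [p,q]. For instance
  ∂PQT = QT − PT + PQ,
  ∂PST = ST − PT + PS.
As a 15×10 matrix over Z this has rank 10, with invariant factors (1,1,1,1,1,1,1,1,1,2).

Now H_k = ker ∂_k / im ∂_{k+1}, so:

  H_0: rank C_0 − rank ∂_1 = 6 − 5 = 1, and the invariant factors of ∂_1 are all 1, so H_0 = Z.
  H_1: rank ker ∂_1 − rank ∂_2 = (15 − 5) − 10 = 0, and ∂_2 has invariant factor 2 > 1, so H_1 = Z/2.
  H_2: rank ker ∂_2 − rank ∂_3 = (10 − 10) − 0 = 0, and there is no ∂_3, so H_2 = 0.

(K is a triangulation of the real projective plane RP^2.)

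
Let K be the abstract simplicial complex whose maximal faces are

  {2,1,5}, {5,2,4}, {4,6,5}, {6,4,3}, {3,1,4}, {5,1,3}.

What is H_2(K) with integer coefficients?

H_2 = 0.

Take the total order 1 < 2 < 3 < 4 < 5 < 6 on the vertex set. Then K (dimension 2) consists of the simplices:

  0-simplices (6): [1], [2], [3], [4], [5], [6]
  1-simplices (12): [1,2], [1,3], [1,4], [1,5], [2,4], [2,5], [3,4], [3,5], [3,6], [4,5], [4,6], [5,6]
  2-simplices (6): [1,2,5], [1,3,4], [1,3,5], [2,4,5], [3,4,6], [4,5,6]

giving chain groups C_0 ≅ Z^6, C_1 ≅ Z^12, C_2 ≅ Z^6.

∂_1: C_1 → C_0 maps an edge to its endpoints' difference, ∂[p,q] = q − p. For instance
  ∂[1,2] = [2] − [1].
The 6×12 boundary matrix has rank 5 and Smith normal form diag(1,1,1,1,1).

The boundary map ∂_2: C_2 → C_1 acts by ∂[p,q,r] = [q,r] − [p,r] + [p,q]. For instance
  ∂[1,2,5] = [2,5] − [1,5] + [1,2],
  ∂[1,3,5] = [3,5] − [1,5] + [1,3].
The 12×6 boundary matrix has rank 6 and Smith normal form diag(1,1,1,1,1,1).

From H_k ≅ ker(∂_k) / im(∂_{k+1}) we obtain:

  H_2: rank ker ∂_2 − rank ∂_3 = (6 − 6) − 0 = 0, and there is no ∂_3, so H_2 ≅ 0.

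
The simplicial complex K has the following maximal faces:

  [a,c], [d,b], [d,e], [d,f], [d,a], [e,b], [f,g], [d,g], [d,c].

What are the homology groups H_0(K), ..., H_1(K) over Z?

We work with the vertex ordering a < b < c < d < e < f < g. The simplices of K, each written with vertices in increasing order, are:

  0-simplices (7): a, b, c, d, e, f, g
  1-simplices (9): ac, ad, bd, be, cd, de, df, dg, fg

giving chain groups C_0 ≅ Z^7, C_1 ≅ Z^9.

∂_1: C_1 → C_0 maps an edge to its endpoints' difference, ∂[p,q] = q − p. For instance
  ∂dg = g − d.
This gives a 7×9 integer matrix of rank 6; reducing to Smith normal form yields diagonal entries (1,1,1,1,1,1).

Computing H_k = (kernel of ∂_k) / (image of ∂_{k+1}):

  H_0: rank C_0 − rank ∂_1 = 7 − 6 = 1, and the invariant factors of ∂_1 are all 1, so H_0 = Z.
  H_1: rank ker ∂_1 − rank ∂_2 = (9 − 6) − 0 = 3, and there is no ∂_2, so H_1 = Z^3.

As a check, the Euler characteristic is 7 − 9 = -2, which agrees with 1 − 3 = -2.
(K is a triangulation of a wedge of 3 circles.)

H_0 ≅ Z,  H_1 ≅ Z^3.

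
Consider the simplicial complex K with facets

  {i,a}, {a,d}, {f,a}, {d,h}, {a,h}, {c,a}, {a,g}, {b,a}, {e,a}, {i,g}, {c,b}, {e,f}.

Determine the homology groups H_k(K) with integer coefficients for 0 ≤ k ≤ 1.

Fix the vertex order a < b < c < d < e < f < g < h < i and write every simplex with vertices in increasing order. Then dim K = 1 and the simplices of K are:

  0-simplices (9): a, b, c, d, e, f, g, h, i
  1-simplices (12): ab, ac, ad, ae, af, ag, ah, ai, bc, dh, ef, gi

so the chain groups are C_0 ≅ Z^9, C_1 ≅ Z^12.

The boundary map ∂_1: C_1 → C_0 maps an edge to its endpoints' difference, ∂[p,q] = q − p.
This gives a 9×12 integer matrix of rank 8; reducing to Smith normal form yields diagonal entries (1,1,1,1,1,1,1,1).

Computing H_k = (kernel of ∂_k) / (image of ∂_{k+1}):

  H_0: rank C_0 − rank ∂_1 = 9 − 8 = 1, and the invariant factors of ∂_1 are all 1, so H_0 ≅ Z.
  H_1: rank ker ∂_1 − rank ∂_2 = (12 − 8) − 0 = 4, and there is no ∂_2, so H_1 ≅ Z^4.

As a check, the Euler characteristic is 9 − 12 = -3, which agrees with 1 − 4 = -3.

H_0 = Z,  H_1 = Z^4.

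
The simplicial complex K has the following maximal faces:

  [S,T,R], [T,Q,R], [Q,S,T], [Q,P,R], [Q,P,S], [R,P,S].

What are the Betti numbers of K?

We work with the vertex ordering P < Q < R < S < T. The simplices of K, each written with vertices in increasing order, are:

  0-simplices (5): P, Q, R, S, T
  1-simplices (9): PQ, PR, PS, QR, QS, QT, RS, RT, ST
  2-simplices (6): PQR, PQS, PRS, QRT, QST, RST

so the chain groups are C_0 ≅ Z^5, C_1 ≅ Z^9, C_2 ≅ Z^6.

The boundary map ∂_1: C_1 → C_0 sends each edge [p,q] (with p < q) to q − p.
The 5×9 boundary matrix has rank 4 and Smith normal form diag(1,1,1,1).

∂_2: C_2 → C_1 acts by ∂[p,q,r] = [q,r] − [p,r] + [p,q]. For instance
  ∂RST = ST − RT + RS,
  ∂PQS = QS − PS + PQ.
This gives a 9×6 integer matrix of rank 5; reducing to Smith normal form yields diagonal entries (1,1,1,1,1).

Computing H_k = (kernel of ∂_k) / (image of ∂_{k+1}):

  H_0: rank C_0 − rank ∂_1 = 5 − 4 = 1, and the invariant factors of ∂_1 are all 1, so H_0 ≅ Z.
  H_1: rank ker ∂_1 − rank ∂_2 = (9 − 4) − 5 = 0, and the invariant factors of ∂_2 are all 1, so H_1 ≅ 0.
  H_2: rank ker ∂_2 − rank ∂_3 = (6 − 5) − 0 = 1, and there is no ∂_3, so H_2 ≅ Z.

As a check, the Euler characteristic is 5 − 9 + 6 = 2, which agrees with 1 − 0 + 1 = 2.

Hence the Betti numbers are b_0 = 1, b_1 = 0, b_2 = 1.

b_0 = 1, b_1 = 0, b_2 = 1.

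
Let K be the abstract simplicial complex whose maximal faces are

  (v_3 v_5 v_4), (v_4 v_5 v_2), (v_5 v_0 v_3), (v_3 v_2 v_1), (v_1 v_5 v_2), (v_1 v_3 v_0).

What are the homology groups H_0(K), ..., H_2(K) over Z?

K has 6 vertices, 12 edges, 6 triangles.
rank ∂_0 = 0, rank ∂_1 = 5 ⇒ b_0 = 6 − 0 − 5 = 1; all invariant factors of ∂_1 are 1 so no torsion. So H_0 = Z.
rank ∂_1 = 5, rank ∂_2 = 6 ⇒ b_1 = 12 − 5 − 6 = 1; all invariant factors of ∂_2 are 1 so no torsion. So H_1 = Z.
rank ∂_2 = 6, rank ∂_3 = 0 ⇒ b_2 = 6 − 6 − 0 = 0. So H_2 = 0.

H_0 = Z,  H_1 = Z,  H_2 = 0.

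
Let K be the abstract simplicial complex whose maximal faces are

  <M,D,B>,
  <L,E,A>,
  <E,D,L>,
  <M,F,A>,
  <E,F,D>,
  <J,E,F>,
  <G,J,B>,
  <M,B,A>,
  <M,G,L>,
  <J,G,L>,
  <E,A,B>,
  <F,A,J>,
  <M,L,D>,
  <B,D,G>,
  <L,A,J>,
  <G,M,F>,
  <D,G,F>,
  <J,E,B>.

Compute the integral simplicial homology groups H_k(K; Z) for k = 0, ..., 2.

H_0 ≅ Z,  H_1 ≅ Z ⊕ Z/2Z,  H_2 = 0.

Fix the vertex order A < B < D < E < F < G < J < L < M and write every simplex with vertices in increasing order. Then dim K = 2 and the simplices of K are:

  0-simplices (9): A, B, D, E, F, G, J, L, M
  1-simplices (27): AB, AE, AF, AJ, AL, AM, BD, BE, BG, BJ, BM, DE, DF, DG, DL, DM, EF, EJ, EL, FG, FJ, FM, GJ, GL, GM, JL, LM
  2-simplices (18): ABE, ABM, AEL, AFJ, AFM, AJL, BDG, BDM, BEJ, BGJ, DEF, DEL, DFG, DLM, EFJ, FGM, GJL, GLM

giving chain groups C_0 ≅ Z^9, C_1 ≅ Z^27, C_2 ≅ Z^18.

The boundary map ∂_1: C_1 → C_0 sends each edge [p,q] (with p < q) to q − p.
As a 9×27 matrix over Z this has rank 8, with invariant factors (1,1,1,1,1,1,1,1).

The boundary map ∂_2: C_2 → C_1 maps a triangle to the signed sum of its edges. For instance
  ∂AFM = FM − AM + AF,
  ∂BDG = DG − BG + BD.
This gives a 27×18 integer matrix of rank 18; reducing to Smith normal form yields diagonal entries (1,1,1,1,1,1,1,1,1,1,1,1,1,1,1,1,1,2).

From H_k ≅ ker(∂_k) / im(∂_{k+1}) we obtain:

  H_0: rank C_0 − rank ∂_1 = 9 − 8 = 1, and the invariant factors of ∂_1 are all 1, so H_0 ≅ Z.
  H_1: rank ker ∂_1 − rank ∂_2 = (27 − 8) − 18 = 1, and ∂_2 has invariant factor 2 > 1, so H_1 ≅ Z ⊕ Z/2Z.
  H_2: rank ker ∂_2 − rank ∂_3 = (18 − 18) − 0 = 0, and there is no ∂_3, so H_2 ≅ 0.

As a check, the Euler characteristic is 9 − 27 + 18 = 0, which agrees with 1 − 1 + 0 = 0.
(K is a triangulation of the Klein bottle.)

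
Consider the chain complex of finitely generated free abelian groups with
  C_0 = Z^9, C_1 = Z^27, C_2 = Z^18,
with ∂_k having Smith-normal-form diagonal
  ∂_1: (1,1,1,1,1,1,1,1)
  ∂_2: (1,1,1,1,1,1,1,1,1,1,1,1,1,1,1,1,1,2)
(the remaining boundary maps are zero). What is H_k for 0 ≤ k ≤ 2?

H_0 ≅ Z,  H_1 ≅ Z ⊕ Z/2Z,  H_2 = 0.

H_0: b_0 = 9 − 0 − 8 = 1; torsion from ∂_1 factors > 1: none. So H_0 ≅ Z.
H_1: b_1 = 27 − 8 − 18 = 1; torsion from ∂_2 factors > 1: [2]. So H_1 ≅ Z ⊕ Z/2Z.
H_2: b_2 = 18 − 18 − 0 = 0; torsion from ∂_3 factors > 1: none. So H_2 ≅ 0.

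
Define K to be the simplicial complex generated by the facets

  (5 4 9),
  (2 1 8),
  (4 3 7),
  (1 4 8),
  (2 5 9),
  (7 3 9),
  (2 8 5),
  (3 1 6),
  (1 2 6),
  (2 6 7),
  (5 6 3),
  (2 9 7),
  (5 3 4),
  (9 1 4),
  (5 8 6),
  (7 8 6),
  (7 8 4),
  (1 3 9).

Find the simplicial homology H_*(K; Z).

Fix the vertex order 1 < 2 < 3 < 4 < 5 < 6 < 7 < 8 < 9 and write every simplex with vertices in increasing order. Then dim K = 2 and the simplices of K are:

  0-simplices (9): [1], [2], [3], [4], [5], [6], [7], [8], [9]
  1-simplices (27): (27 of them)
  2-simplices (18): [1,2,6], [1,2,8], [1,3,6], [1,3,9], [1,4,8], [1,4,9], [2,5,8], [2,5,9], [2,6,7], [2,7,9], [3,4,5], [3,4,7], [3,5,6], [3,7,9], [4,5,9], [4,7,8], [5,6,8], [6,7,8]

Hence C_0 ≅ Z^9, C_1 ≅ Z^27, C_2 ≅ Z^18.

The boundary map ∂_1: C_1 → C_0 is given by ∂[p,q] = [q] − [p].
The 9×27 boundary matrix has rank 8 and Smith normal form diag(1,1,1,1,1,1,1,1).

The boundary map ∂_2: C_2 → C_1 acts by ∂[p,q,r] = [q,r] − [p,r] + [p,q]. For instance
  ∂[3,4,7] = [4,7] − [3,7] + [3,4],
  ∂[2,6,7] = [6,7] − [2,7] + [2,6].
This gives a 27×18 integer matrix of rank 18; reducing to Smith normal form yields diagonal entries (1,1,1,1,1,1,1,1,1,1,1,1,1,1,1,1,1,2).

Reading off H_k = ker ∂_k / im ∂_{k+1}:

  H_0: rank C_0 − rank ∂_1 = 9 − 8 = 1, and the invariant factors of ∂_1 are all 1, so H_0 = Z.
  H_1: rank ker ∂_1 − rank ∂_2 = (27 − 8) − 18 = 1, and ∂_2 has invariant factor 2 > 1, so H_1 = Z × Z/2.
  H_2: rank ker ∂_2 − rank ∂_3 = (18 − 18) − 0 = 0, and there is no ∂_3, so H_2 = 0.

H_0 ≅ Z,  H_1 ≅ Z × Z/2,  H_2 = 0.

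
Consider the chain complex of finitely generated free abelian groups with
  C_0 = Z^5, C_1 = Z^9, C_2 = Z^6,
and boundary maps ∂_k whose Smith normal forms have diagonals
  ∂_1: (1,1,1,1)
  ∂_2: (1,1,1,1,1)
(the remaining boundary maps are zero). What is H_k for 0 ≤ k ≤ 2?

H_0: b_0 = 5 − 0 − 4 = 1; torsion from ∂_1 factors > 1: none. So H_0 = Z.
H_1: b_1 = 9 − 4 − 5 = 0; torsion from ∂_2 factors > 1: none. So H_1 = 0.
H_2: b_2 = 6 − 5 − 0 = 1; torsion from ∂_3 factors > 1: none. So H_2 = Z.

H_0 = Z,  H_1 = 0,  H_2 = Z.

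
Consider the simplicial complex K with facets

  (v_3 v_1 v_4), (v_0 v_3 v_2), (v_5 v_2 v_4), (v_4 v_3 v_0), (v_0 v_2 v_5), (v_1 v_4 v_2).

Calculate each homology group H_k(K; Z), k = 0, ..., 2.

K has 6 vertices, 12 edges, 6 triangles.
rank ∂_0 = 0, rank ∂_1 = 5 ⇒ b_0 = 6 − 0 − 5 = 1; all invariant factors of ∂_1 are 1 so no torsion. So H_0 = Z.
rank ∂_1 = 5, rank ∂_2 = 6 ⇒ b_1 = 12 − 5 − 6 = 1; all invariant factors of ∂_2 are 1 so no torsion. So H_1 = Z.
rank ∂_2 = 6, rank ∂_3 = 0 ⇒ b_2 = 6 − 6 − 0 = 0. So H_2 = 0.

H_0 = Z,  H_1 = Z,  H_2 = 0.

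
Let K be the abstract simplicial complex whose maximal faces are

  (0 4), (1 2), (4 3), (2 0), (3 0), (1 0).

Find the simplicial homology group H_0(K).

H_0 ≅ Z.

Take the total order 0 < 1 < 2 < 3 < 4 on the vertex set. Then K (dimension 1) consists of the simplices:

  0-simplices (5): [0], [1], [2], [3], [4]
  1-simplices (6): [0,1], [0,2], [0,3], [0,4], [1,2], [3,4]

giving chain groups C_0 ≅ Z^5, C_1 ≅ Z^6.

∂_1: C_1 → C_0 maps an edge to its endpoints' difference, ∂[p,q] = q − p.
This gives a 5×6 integer matrix of rank 4; reducing to Smith normal form yields diagonal entries (1,1,1,1).

Computing H_k = (kernel of ∂_k) / (image of ∂_{k+1}):

  H_0: rank C_0 − rank ∂_1 = 5 − 4 = 1, and the invariant factors of ∂_1 are all 1, so H_0 = Z.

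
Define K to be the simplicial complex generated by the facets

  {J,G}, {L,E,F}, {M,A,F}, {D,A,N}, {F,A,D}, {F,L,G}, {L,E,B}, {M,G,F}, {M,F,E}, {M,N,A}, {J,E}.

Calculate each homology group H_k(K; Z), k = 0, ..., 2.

H_0 = Z,  H_1 = Z,  H_2 = 0.

Order the vertices as A < B < D < E < F < G < J < L < M < N. Listing each simplex with vertices in this order, K has dimension 2 with simplices:

  0-simplices (10): A, B, D, E, F, G, J, L, M, N
  1-simplices (19): AD, AF, AM, AN, BE, BL, DF, DN, EF, EJ, EL, EM, FG, FL, FM, GJ, GL, GM, MN
  2-simplices (9): ADF, ADN, AFM, AMN, BEL, EFL, EFM, FGL, FGM

giving chain groups C_0 ≅ Z^10, C_1 ≅ Z^19, C_2 ≅ Z^9.

∂_1: C_1 → C_0 is given by ∂[p,q] = [q] − [p].
As a 10×19 matrix over Z this has rank 9, with invariant factors (1,1,1,1,1,1,1,1,1).

The boundary map ∂_2: C_2 → C_1 acts by ∂[p,q,r] = [q,r] − [p,r] + [p,q]. For instance
  ∂AFM = FM − AM + AF,
  ∂BEL = EL − BL + BE.
As a 19×9 matrix over Z this has rank 9, with invariant factors (1,1,1,1,1,1,1,1,1).

From H_k ≅ ker(∂_k) / im(∂_{k+1}) we obtain:

  H_0: rank C_0 − rank ∂_1 = 10 − 9 = 1, and the invariant factors of ∂_1 are all 1, so H_0 ≅ Z.
  H_1: rank ker ∂_1 − rank ∂_2 = (19 − 9) − 9 = 1, and the invariant factors of ∂_2 are all 1, so H_1 ≅ Z.
  H_2: rank ker ∂_2 − rank ∂_3 = (9 − 9) − 0 = 0, and there is no ∂_3, so H_2 ≅ 0.

As a check, the Euler characteristic is 10 − 19 + 9 = 0, which agrees with 1 − 1 + 0 = 0.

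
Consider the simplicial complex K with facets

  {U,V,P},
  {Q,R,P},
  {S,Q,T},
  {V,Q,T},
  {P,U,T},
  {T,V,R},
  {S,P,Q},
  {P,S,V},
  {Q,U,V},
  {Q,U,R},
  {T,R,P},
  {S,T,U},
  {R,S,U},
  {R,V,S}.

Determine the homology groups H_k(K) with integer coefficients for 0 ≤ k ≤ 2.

We work with the vertex ordering P < Q < R < S < T < U < V. The simplices of K, each written with vertices in increasing order, are:

  0-simplices (7): P, Q, R, S, T, U, V
  1-simplices (21): PQ, PR, PS, PT, PU, PV, QR, QS, QT, QU, QV, RS, RT, RU, RV, ST, SU, SV, TU, TV, UV
  2-simplices (14): PQR, PQS, PRT, PSV, PTU, PUV, QRU, QST, QTV, QUV, RSU, RSV, RTV, STU

so the chain groups are C_0 ≅ Z^7, C_1 ≅ Z^21, C_2 ≅ Z^14.

∂_1: C_1 → C_0 maps an edge to its endpoints' difference, ∂[p,q] = q − p. For instance
  ∂PS = S − P.
The resulting 7×21 matrix has rank 6, and its Smith normal form has invariant factors (1,1,1,1,1,1).

∂_2: C_2 → C_1 sends each 2-simplex [p,q,r] to [q,r] − [p,r] + [p,q]. For instance
  ∂PQR = QR − PR + PQ,
  ∂QRU = RU − QU + QR.
This gives a 21×14 integer matrix of rank 13; reducing to Smith normal form yields diagonal entries (1,1,1,1,1,1,1,1,1,1,1,1,1).

Now H_k = ker ∂_k / im ∂_{k+1}, so:

  H_0: rank C_0 − rank ∂_1 = 7 − 6 = 1, and the invariant factors of ∂_1 are all 1, so H_0 ≅ Z.
  H_1: rank ker ∂_1 − rank ∂_2 = (21 − 6) − 13 = 2, and the invariant factors of ∂_2 are all 1, so H_1 ≅ Z^2.
  H_2: rank ker ∂_2 − rank ∂_3 = (14 − 13) − 0 = 1, and there is no ∂_3, so H_2 ≅ Z.

H_0 = Z,  H_1 = Z^2,  H_2 = Z.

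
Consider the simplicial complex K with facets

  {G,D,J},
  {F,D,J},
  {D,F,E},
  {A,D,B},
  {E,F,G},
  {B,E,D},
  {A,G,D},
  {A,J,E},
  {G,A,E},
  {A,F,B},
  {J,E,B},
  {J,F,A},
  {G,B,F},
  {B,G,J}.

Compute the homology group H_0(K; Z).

Fix the vertex order A < B < D < E < F < G < J and write every simplex with vertices in increasing order. Then dim K = 2 and the simplices of K are:

  0-simplices (7): A, B, D, E, F, G, J
  1-simplices (21): AB, AD, AE, AF, AG, AJ, BD, BE, BF, BG, BJ, DE, DF, DG, DJ, EF, EG, EJ, FG, FJ, GJ
  2-simplices (14): ABD, ABF, ADG, AEG, AEJ, AFJ, BDE, BEJ, BFG, BGJ, DEF, DFJ, DGJ, EFG

giving chain groups C_0 ≅ Z^7, C_1 ≅ Z^21, C_2 ≅ Z^14.

The boundary map ∂_1: C_1 → C_0 is given by ∂[p,q] = [q] − [p]. For instance
  ∂BE = E − B.
As a 7×21 matrix over Z this has rank 6, with invariant factors (1,1,1,1,1,1).

∂_2: C_2 → C_1 acts by ∂[p,q,r] = [q,r] − [p,r] + [p,q]. For instance
  ∂AEG = EG − AG + AE,
  ∂BGJ = GJ − BJ + BG.
As a 21×14 matrix over Z this has rank 13, with invariant factors (1,1,1,1,1,1,1,1,1,1,1,1,1).

Reading off H_k = ker ∂_k / im ∂_{k+1}:

  H_0: rank C_0 − rank ∂_1 = 7 − 6 = 1, and the invariant factors of ∂_1 are all 1, so H_0 ≅ Z.

H_0 = Z.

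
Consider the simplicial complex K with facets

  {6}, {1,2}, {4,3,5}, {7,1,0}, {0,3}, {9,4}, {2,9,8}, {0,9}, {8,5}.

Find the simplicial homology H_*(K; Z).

We work with the vertex ordering 0 < 1 < 2 < 3 < 4 < 5 < 6 < 7 < 8 < 9. The simplices of K, each written with vertices in increasing order, are:

  0-simplices (10): [0], [1], [2], [3], [4], [5], [6], [7], [8], [9]
  1-simplices (14): [0,1], [0,3], [0,7], [0,9], [1,2], [1,7], [2,8], [2,9], [3,4], [3,5], [4,5], [4,9], [5,8], [8,9]
  2-simplices (3): [0,1,7], [2,8,9], [3,4,5]

Hence C_0 ≅ Z^10, C_1 ≅ Z^14, C_2 ≅ Z^3.

∂_1: C_1 → C_0 sends each edge [p,q] (with p < q) to q − p.
The resulting 10×14 matrix has rank 8, and its Smith normal form has invariant factors (1,1,1,1,1,1,1,1).

∂_2: C_2 → C_1 acts by ∂[p,q,r] = [q,r] − [p,r] + [p,q]. For instance
  ∂[0,1,7] = [1,7] − [0,7] + [0,1],
  ∂[2,8,9] = [8,9] − [2,9] + [2,8].
This gives a 14×3 integer matrix of rank 3; reducing to Smith normal form yields diagonal entries (1,1,1).

Computing H_k = (kernel of ∂_k) / (image of ∂_{k+1}):

  H_0: rank C_0 − rank ∂_1 = 10 − 8 = 2, and the invariant factors of ∂_1 are all 1, so H_0 ≅ Z^2.
  H_1: rank ker ∂_1 − rank ∂_2 = (14 − 8) − 3 = 3, and the invariant factors of ∂_2 are all 1, so H_1 ≅ Z^3.
  H_2: rank ker ∂_2 − rank ∂_3 = (3 − 3) − 0 = 0, and there is no ∂_3, so H_2 ≅ 0.

As a check, the Euler characteristic is 10 − 14 + 3 = -1, which agrees with 2 − 3 + 0 = -1.

H_0 = Z^2,  H_1 = Z^3,  H_2 = 0.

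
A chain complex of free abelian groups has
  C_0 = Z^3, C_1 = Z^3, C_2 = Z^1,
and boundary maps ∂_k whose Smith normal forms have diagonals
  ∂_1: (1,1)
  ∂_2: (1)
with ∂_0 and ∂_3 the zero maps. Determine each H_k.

H_0: b_0 = 3 − 0 − 2 = 1; torsion from ∂_1 factors > 1: none. So H_0 ≅ Z.
H_1: b_1 = 3 − 2 − 1 = 0; torsion from ∂_2 factors > 1: none. So H_1 ≅ 0.
H_2: b_2 = 1 − 1 − 0 = 0; torsion from ∂_3 factors > 1: none. So H_2 ≅ 0.

H_0 ≅ Z,  H_1 = 0,  H_2 = 0.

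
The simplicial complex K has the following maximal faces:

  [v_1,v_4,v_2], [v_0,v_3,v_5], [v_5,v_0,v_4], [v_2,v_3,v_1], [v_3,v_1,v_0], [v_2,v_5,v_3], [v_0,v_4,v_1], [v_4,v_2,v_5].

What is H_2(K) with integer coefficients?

H_2 = Z.

Fix the vertex order v_0 < v_1 < v_2 < v_3 < v_4 < v_5 and write every simplex with vertices in increasing order. Then dim K = 2 and the simplices of K are:

  0-simplices (6): [v_0], [v_1], [v_2], [v_3], [v_4], [v_5]
  1-simplices (12): [v_0,v_1], [v_0,v_3], [v_0,v_4], [v_0,v_5], [v_1,v_2], [v_1,v_3], [v_1,v_4], [v_2,v_3], [v_2,v_4], [v_2,v_5], [v_3,v_5], [v_4,v_5]
  2-simplices (8): [v_0,v_1,v_3], [v_0,v_1,v_4], [v_0,v_3,v_5], [v_0,v_4,v_5], [v_1,v_2,v_3], [v_1,v_2,v_4], [v_2,v_3,v_5], [v_2,v_4,v_5]

giving chain groups C_0 ≅ Z^6, C_1 ≅ Z^12, C_2 ≅ Z^8.

The boundary map ∂_1: C_1 → C_0 is given by ∂[p,q] = [q] − [p]. For instance
  ∂[v_1,v_4] = [v_4] − [v_1].
The resulting 6×12 matrix has rank 5, and its Smith normal form has invariant factors (1,1,1,1,1).

∂_2: C_2 → C_1 acts by ∂[p,q,r] = [q,r] − [p,r] + [p,q]. For instance
  ∂[v_0,v_3,v_5] = [v_3,v_5] − [v_0,v_5] + [v_0,v_3],
  ∂[v_0,v_1,v_4] = [v_1,v_4] − [v_0,v_4] + [v_0,v_1].
As a 12×8 matrix over Z this has rank 7, with invariant factors (1,1,1,1,1,1,1).

Now H_k = ker ∂_k / im ∂_{k+1}, so:

  H_2: rank ker ∂_2 − rank ∂_3 = (8 − 7) − 0 = 1, and there is no ∂_3, so H_2 = Z.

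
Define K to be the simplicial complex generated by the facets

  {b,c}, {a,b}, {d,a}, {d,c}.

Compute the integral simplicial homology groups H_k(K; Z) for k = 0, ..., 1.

H_0 = Z,  H_1 = Z.

Take the total order a < b < c < d on the vertex set. Then K (dimension 1) consists of the simplices:

  0-simplices (4): a, b, c, d
  1-simplices (4): ab, ad, bc, cd

so the chain groups are C_0 ≅ Z^4, C_1 ≅ Z^4.

The boundary map ∂_1: C_1 → C_0 maps an edge to its endpoints' difference, ∂[p,q] = q − p.
This gives a 4×4 integer matrix of rank 3; reducing to Smith normal form yields diagonal entries (1,1,1).

Reading off H_k = ker ∂_k / im ∂_{k+1}:

  H_0: rank C_0 − rank ∂_1 = 4 − 3 = 1, and the invariant factors of ∂_1 are all 1, so H_0 ≅ Z.
  H_1: rank ker ∂_1 − rank ∂_2 = (4 − 3) − 0 = 1, and there is no ∂_2, so H_1 ≅ Z.

As a check, the Euler characteristic is 4 − 4 = 0, which agrees with 1 − 1 = 0.
(K is a triangulation of the circle S^1.)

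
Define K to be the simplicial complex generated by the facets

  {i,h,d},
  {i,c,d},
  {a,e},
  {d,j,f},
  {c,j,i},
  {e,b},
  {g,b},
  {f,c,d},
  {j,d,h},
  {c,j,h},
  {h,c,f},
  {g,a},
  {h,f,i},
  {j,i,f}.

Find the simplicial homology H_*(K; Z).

Order the vertices as a < b < c < d < e < f < g < h < i < j. Listing each simplex with vertices in this order, K has dimension 2 with simplices:

  0-simplices (10): a, b, c, d, e, f, g, h, i, j
  1-simplices (19): ae, ag, be, bg, cd, cf, ch, ci, cj, df, dh, di, dj, fh, fi, fj, hi, hj, ij
  2-simplices (10): cdf, cdi, cfh, chj, cij, dfj, dhi, dhj, fhi, fij

giving chain groups C_0 ≅ Z^10, C_1 ≅ Z^19, C_2 ≅ Z^10.

∂_1: C_1 → C_0 maps an edge to its endpoints' difference, ∂[p,q] = q − p.
The 10×19 boundary matrix has rank 8 and Smith normal form diag(1,1,1,1,1,1,1,1).

∂_2: C_2 → C_1 maps a triangle to the signed sum of its edges. For instance
  ∂fhi = hi − fi + fh,
  ∂dhi = hi − di + dh.
As a 19×10 matrix over Z this has rank 10, with invariant factors (1,1,1,1,1,1,1,1,1,2).

Now H_k = ker ∂_k / im ∂_{k+1}, so:

  H_0: rank C_0 − rank ∂_1 = 10 − 8 = 2, and the invariant factors of ∂_1 are all 1, so H_0 ≅ Z^2.
  H_1: rank ker ∂_1 − rank ∂_2 = (19 − 8) − 10 = 1, and ∂_2 has invariant factor 2 > 1, so H_1 ≅ Z ⊕ Z_2.
  H_2: rank ker ∂_2 − rank ∂_3 = (10 − 10) − 0 = 0, and there is no ∂_3, so H_2 ≅ 0.

As a check, the Euler characteristic is 10 − 19 + 10 = 1, which agrees with 2 − 1 + 0 = 1.
(K is a triangulation of the disjoint union of the circle S^1 and the real projective plane RP^2.)

H_0 ≅ Z^2,  H_1 ≅ Z ⊕ Z_2,  H_2 = 0.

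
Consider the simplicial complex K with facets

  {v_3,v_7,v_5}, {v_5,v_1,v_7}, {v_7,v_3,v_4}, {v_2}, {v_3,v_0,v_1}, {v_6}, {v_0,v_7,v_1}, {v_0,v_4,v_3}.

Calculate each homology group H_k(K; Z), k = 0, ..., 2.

H_0 ≅ Z^3,  H_1 ≅ Z,  H_2 = 0.

We work with the vertex ordering v_0 < v_1 < v_2 < v_3 < v_4 < v_5 < v_6 < v_7. The simplices of K, each written with vertices in increasing order, are:

  0-simplices (8): [v_0], [v_1], [v_2], [v_3], [v_4], [v_5], [v_6], [v_7]
  1-simplices (12): [v_0,v_1], [v_0,v_3], [v_0,v_4], [v_0,v_7], [v_1,v_3], [v_1,v_5], [v_1,v_7], [v_3,v_4], [v_3,v_5], [v_3,v_7], [v_4,v_7], [v_5,v_7]
  2-simplices (6): [v_0,v_1,v_3], [v_0,v_1,v_7], [v_0,v_3,v_4], [v_1,v_5,v_7], [v_3,v_4,v_7], [v_3,v_5,v_7]

so the chain groups are C_0 ≅ Z^8, C_1 ≅ Z^12, C_2 ≅ Z^6.

Boundary ∂_1: C_1 → C_0 is given by ∂[p,q] = [q] − [p]. For instance
  ∂[v_3,v_4] = [v_4] − [v_3].
The 8×12 boundary matrix has rank 5 and Smith normal form diag(1,1,1,1,1).

Boundary ∂_2: C_2 → C_1 acts by ∂[p,q,r] = [q,r] − [p,r] + [p,q]. For instance
  ∂[v_1,v_5,v_7] = [v_5,v_7] − [v_1,v_7] + [v_1,v_5],
  ∂[v_0,v_3,v_4] = [v_3,v_4] − [v_0,v_4] + [v_0,v_3].
This gives a 12×6 integer matrix of rank 6; reducing to Smith normal form yields diagonal entries (1,1,1,1,1,1).

Reading off H_k = ker ∂_k / im ∂_{k+1}:

  H_0: rank C_0 − rank ∂_1 = 8 − 5 = 3, and the invariant factors of ∂_1 are all 1, so H_0 ≅ Z^3.
  H_1: rank ker ∂_1 − rank ∂_2 = (12 − 5) − 6 = 1, and the invariant factors of ∂_2 are all 1, so H_1 ≅ Z.
  H_2: rank ker ∂_2 − rank ∂_3 = (6 − 6) − 0 = 0, and there is no ∂_3, so H_2 ≅ 0.

(K is a triangulation of the disjoint union of the cylinder S^1 x I and a set of 2 points.)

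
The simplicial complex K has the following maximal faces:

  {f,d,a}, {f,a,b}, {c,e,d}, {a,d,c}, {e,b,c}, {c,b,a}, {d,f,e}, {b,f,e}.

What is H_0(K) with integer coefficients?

H_0 ≅ Z.

Order the vertices as a < b < c < d < e < f. Listing each simplex with vertices in this order, K has dimension 2 with simplices:

  0-simplices (6): a, b, c, d, e, f
  1-simplices (12): ab, ac, ad, af, bc, be, bf, cd, ce, de, df, ef
  2-simplices (8): abc, abf, acd, adf, bce, bef, cde, def

giving chain groups C_0 ≅ Z^6, C_1 ≅ Z^12, C_2 ≅ Z^8.

∂_1: C_1 → C_0 is given by ∂[p,q] = [q] − [p]. For instance
  ∂ab = b − a.
This gives a 6×12 integer matrix of rank 5; reducing to Smith normal form yields diagonal entries (1,1,1,1,1).

Boundary ∂_2: C_2 → C_1 sends each 2-simplex [p,q,r] to [q,r] − [p,r] + [p,q]. For instance
  ∂adf = df − af + ad,
  ∂def = ef − df + de.
As a 12×8 matrix over Z this has rank 7, with invariant factors (1,1,1,1,1,1,1).

From H_k ≅ ker(∂_k) / im(∂_{k+1}) we obtain:

  H_0: rank C_0 − rank ∂_1 = 6 − 5 = 1, and the invariant factors of ∂_1 are all 1, so H_0 ≅ Z.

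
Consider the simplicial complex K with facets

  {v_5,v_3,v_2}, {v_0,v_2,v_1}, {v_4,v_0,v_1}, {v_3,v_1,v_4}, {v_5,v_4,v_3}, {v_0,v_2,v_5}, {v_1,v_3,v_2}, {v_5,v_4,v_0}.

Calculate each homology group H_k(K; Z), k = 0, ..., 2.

H_0 = Z,  H_1 = 0,  H_2 = Z.

Order the vertices as v_0 < v_1 < v_2 < v_3 < v_4 < v_5. Listing each simplex with vertices in this order, K has dimension 2 with simplices:

  0-simplices (6): [v_0], [v_1], [v_2], [v_3], [v_4], [v_5]
  1-simplices (12): [v_0,v_1], [v_0,v_2], [v_0,v_4], [v_0,v_5], [v_1,v_2], [v_1,v_3], [v_1,v_4], [v_2,v_3], [v_2,v_5], [v_3,v_4], [v_3,v_5], [v_4,v_5]
  2-simplices (8): [v_0,v_1,v_2], [v_0,v_1,v_4], [v_0,v_2,v_5], [v_0,v_4,v_5], [v_1,v_2,v_3], [v_1,v_3,v_4], [v_2,v_3,v_5], [v_3,v_4,v_5]

so the chain groups are C_0 ≅ Z^6, C_1 ≅ Z^12, C_2 ≅ Z^8.

The boundary map ∂_1: C_1 → C_0 sends each edge [p,q] (with p < q) to q − p. For instance
  ∂[v_0,v_1] = [v_1] − [v_0].
The resulting 6×12 matrix has rank 5, and its Smith normal form has invariant factors (1,1,1,1,1).

Boundary ∂_2: C_2 → C_1 acts by ∂[p,q,r] = [q,r] − [p,r] + [p,q]. For instance
  ∂[v_0,v_1,v_2] = [v_1,v_2] − [v_0,v_2] + [v_0,v_1],
  ∂[v_0,v_1,v_4] = [v_1,v_4] − [v_0,v_4] + [v_0,v_1].
The resulting 12×8 matrix has rank 7, and its Smith normal form has invariant factors (1,1,1,1,1,1,1).

Reading off H_k = ker ∂_k / im ∂_{k+1}:

  H_0: rank C_0 − rank ∂_1 = 6 − 5 = 1, and the invariant factors of ∂_1 are all 1, so H_0 ≅ Z.
  H_1: rank ker ∂_1 − rank ∂_2 = (12 − 5) − 7 = 0, and the invariant factors of ∂_2 are all 1, so H_1 ≅ 0.
  H_2: rank ker ∂_2 − rank ∂_3 = (8 − 7) − 0 = 1, and there is no ∂_3, so H_2 ≅ Z.

As a check, the Euler characteristic is 6 − 12 + 8 = 2, which agrees with 1 − 0 + 1 = 2.
(K is a triangulation of the 2-sphere S^2.)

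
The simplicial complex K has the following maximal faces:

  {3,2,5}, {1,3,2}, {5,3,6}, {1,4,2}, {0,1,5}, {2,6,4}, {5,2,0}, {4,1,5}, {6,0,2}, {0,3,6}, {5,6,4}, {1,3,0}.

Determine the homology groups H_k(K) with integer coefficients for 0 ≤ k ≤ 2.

We work with the vertex ordering 0 < 1 < 2 < 3 < 4 < 5 < 6. The simplices of K, each written with vertices in increasing order, are:

  0-simplices (7): [0], [1], [2], [3], [4], [5], [6]
  1-simplices (18): [0,1], [0,2], [0,3], [0,5], [0,6], [1,2], [1,3], [1,4], [1,5], [2,3], [2,4], [2,5], [2,6], [3,5], [3,6], [4,5], [4,6], [5,6]
  2-simplices (12): [0,1,3], [0,1,5], [0,2,5], [0,2,6], [0,3,6], [1,2,3], [1,2,4], [1,4,5], [2,3,5], [2,4,6], [3,5,6], [4,5,6]

so the chain groups are C_0 ≅ Z^7, C_1 ≅ Z^18, C_2 ≅ Z^12.

The boundary map ∂_1: C_1 → C_0 maps an edge to its endpoints' difference, ∂[p,q] = q − p.
This gives a 7×18 integer matrix of rank 6; reducing to Smith normal form yields diagonal entries (1,1,1,1,1,1).

∂_2: C_2 → C_1 sends each 2-simplex [p,q,r] to [q,r] − [p,r] + [p,q]. For instance
  ∂[4,5,6] = [5,6] − [4,6] + [4,5],
  ∂[0,3,6] = [3,6] − [0,6] + [0,3].
The resulting 18×12 matrix has rank 12, and its Smith normal form has invariant factors (1,1,1,1,1,1,1,1,1,1,1,2).

Reading off H_k = ker ∂_k / im ∂_{k+1}:

  H_0: rank C_0 − rank ∂_1 = 7 − 6 = 1, and the invariant factors of ∂_1 are all 1, so H_0 ≅ Z.
  H_1: rank ker ∂_1 − rank ∂_2 = (18 − 6) − 12 = 0, and ∂_2 has invariant factor 2 > 1, so H_1 ≅ Z/2.
  H_2: rank ker ∂_2 − rank ∂_3 = (12 − 12) − 0 = 0, and there is no ∂_3, so H_2 ≅ 0.

(K is a triangulation of the real projective plane RP^2.)

H_0 = Z,  H_1 = Z/2,  H_2 = 0.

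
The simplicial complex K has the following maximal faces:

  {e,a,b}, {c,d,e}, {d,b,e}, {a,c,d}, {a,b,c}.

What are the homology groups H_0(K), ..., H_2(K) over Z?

H_0 = Z,  H_1 = Z,  H_2 = 0.

Take the total order a < b < c < d < e on the vertex set. Then K (dimension 2) consists of the simplices:

  0-simplices (5): a, b, c, d, e
  1-simplices (10): ab, ac, ad, ae, bc, bd, be, cd, ce, de
  2-simplices (5): abc, abe, acd, bde, cde

Hence C_0 ≅ Z^5, C_1 ≅ Z^10, C_2 ≅ Z^5.

∂_1: C_1 → C_0 maps an edge to its endpoints' difference, ∂[p,q] = q − p. For instance
  ∂be = e − b.
This gives a 5×10 integer matrix of rank 4; reducing to Smith normal form yields diagonal entries (1,1,1,1).

The boundary map ∂_2: C_2 → C_1 acts by ∂[p,q,r] = [q,r] − [p,r] + [p,q]. For instance
  ∂abe = be − ae + ab,
  ∂cde = de − ce + cd.
The 10×5 boundary matrix has rank 5 and Smith normal form diag(1,1,1,1,1).

Computing H_k = (kernel of ∂_k) / (image of ∂_{k+1}):

  H_0: rank C_0 − rank ∂_1 = 5 − 4 = 1, and the invariant factors of ∂_1 are all 1, so H_0 ≅ Z.
  H_1: rank ker ∂_1 − rank ∂_2 = (10 − 4) − 5 = 1, and the invariant factors of ∂_2 are all 1, so H_1 ≅ Z.
  H_2: rank ker ∂_2 − rank ∂_3 = (5 − 5) − 0 = 0, and there is no ∂_3, so H_2 ≅ 0.

(K is a triangulation of the Möbius band.)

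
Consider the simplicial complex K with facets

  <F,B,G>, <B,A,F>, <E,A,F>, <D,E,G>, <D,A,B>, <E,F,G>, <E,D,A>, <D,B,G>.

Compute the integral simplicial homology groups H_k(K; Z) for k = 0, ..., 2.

Take the total order A < B < D < E < F < G on the vertex set. Then K (dimension 2) consists of the simplices:

  0-simplices (6): A, B, D, E, F, G
  1-simplices (12): AB, AD, AE, AF, BD, BF, BG, DE, DG, EF, EG, FG
  2-simplices (8): ABD, ABF, ADE, AEF, BDG, BFG, DEG, EFG

Hence C_0 ≅ Z^6, C_1 ≅ Z^12, C_2 ≅ Z^8.

The boundary map ∂_1: C_1 → C_0 maps an edge to its endpoints' difference, ∂[p,q] = q − p.
This gives a 6×12 integer matrix of rank 5; reducing to Smith normal form yields diagonal entries (1,1,1,1,1).

∂_2: C_2 → C_1 sends each 2-simplex [p,q,r] to [q,r] − [p,r] + [p,q]. For instance
  ∂BDG = DG − BG + BD,
  ∂ABF = BF − AF + AB.
As a 12×8 matrix over Z this has rank 7, with invariant factors (1,1,1,1,1,1,1).

Reading off H_k = ker ∂_k / im ∂_{k+1}:

  H_0: rank C_0 − rank ∂_1 = 6 − 5 = 1, and the invariant factors of ∂_1 are all 1, so H_0 = Z.
  H_1: rank ker ∂_1 − rank ∂_2 = (12 − 5) − 7 = 0, and the invariant factors of ∂_2 are all 1, so H_1 = 0.
  H_2: rank ker ∂_2 − rank ∂_3 = (8 − 7) − 0 = 1, and there is no ∂_3, so H_2 = Z.

As a check, the Euler characteristic is 6 − 12 + 8 = 2, which agrees with 1 − 0 + 1 = 2.

H_0 ≅ Z,  H_1 = 0,  H_2 ≅ Z.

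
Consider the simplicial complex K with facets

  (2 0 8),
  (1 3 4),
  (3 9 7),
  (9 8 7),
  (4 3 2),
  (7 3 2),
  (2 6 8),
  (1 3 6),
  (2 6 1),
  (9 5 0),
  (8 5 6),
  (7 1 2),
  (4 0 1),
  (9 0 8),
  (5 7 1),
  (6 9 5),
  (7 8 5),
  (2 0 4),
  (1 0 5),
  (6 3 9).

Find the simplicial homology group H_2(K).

Take the total order 0 < 1 < 2 < 3 < 4 < 5 < 6 < 7 < 8 < 9 on the vertex set. Then K (dimension 2) consists of the simplices:

  0-simplices (10): [0], [1], [2], [3], [4], [5], [6], [7], [8], [9]
  1-simplices (30): (30 of them)
  2-simplices (20): (20 of them)

so the chain groups are C_0 ≅ Z^10, C_1 ≅ Z^30, C_2 ≅ Z^20.

The boundary map ∂_1: C_1 → C_0 maps an edge to its endpoints' difference, ∂[p,q] = q − p.
As a 10×30 matrix over Z this has rank 9, with invariant factors (1,1,1,1,1,1,1,1,1).

∂_2: C_2 → C_1 sends each 2-simplex [p,q,r] to [q,r] − [p,r] + [p,q]. For instance
  ∂[0,8,9] = [8,9] − [0,9] + [0,8],
  ∂[5,6,8] = [6,8] − [5,8] + [5,6].
The resulting 30×20 matrix has rank 20, and its Smith normal form has invariant factors (1,1,1,1,1,1,1,1,1,1,1,1,1,1,1,1,1,1,1,2).

From H_k ≅ ker(∂_k) / im(∂_{k+1}) we obtain:

  H_2: rank ker ∂_2 − rank ∂_3 = (20 − 20) − 0 = 0, and there is no ∂_3, so H_2 ≅ 0.

(K is a triangulation of the Klein bottle.)

H_2 = 0.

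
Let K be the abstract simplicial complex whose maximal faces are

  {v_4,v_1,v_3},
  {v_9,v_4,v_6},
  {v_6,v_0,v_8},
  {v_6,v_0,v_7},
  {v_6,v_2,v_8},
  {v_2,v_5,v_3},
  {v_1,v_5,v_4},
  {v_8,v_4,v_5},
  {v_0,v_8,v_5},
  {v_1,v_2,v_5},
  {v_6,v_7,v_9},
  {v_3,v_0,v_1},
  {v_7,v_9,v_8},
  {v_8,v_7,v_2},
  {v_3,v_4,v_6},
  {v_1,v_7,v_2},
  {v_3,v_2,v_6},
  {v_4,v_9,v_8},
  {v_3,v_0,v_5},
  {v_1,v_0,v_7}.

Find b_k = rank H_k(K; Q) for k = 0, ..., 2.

b_0 = 1, b_1 = 1, b_2 = 0.

Order the vertices as v_0 < v_1 < v_2 < v_3 < v_4 < v_5 < v_6 < v_7 < v_8 < v_9. Listing each simplex with vertices in this order, K has dimension 2 with simplices:

  0-simplices (10): [v_0], [v_1], [v_2], [v_3], [v_4], [v_5], [v_6], [v_7], [v_8], [v_9]
  1-simplices (30): (30 of them)
  2-simplices (20): (20 of them)

giving chain groups C_0 ≅ Z^10, C_1 ≅ Z^30, C_2 ≅ Z^20.

Boundary ∂_1: C_1 → C_0 maps an edge to its endpoints' difference, ∂[p,q] = q − p.
As a 10×30 matrix over Z this has rank 9, with invariant factors (1,1,1,1,1,1,1,1,1).

The boundary map ∂_2: C_2 → C_1 acts by ∂[p,q,r] = [q,r] − [p,r] + [p,q]. For instance
  ∂[v_2,v_7,v_8] = [v_7,v_8] − [v_2,v_8] + [v_2,v_7],
  ∂[v_2,v_3,v_5] = [v_3,v_5] − [v_2,v_5] + [v_2,v_3].
The 30×20 boundary matrix has rank 20 and Smith normal form diag(1,1,1,1,1,1,1,1,1,1,1,1,1,1,1,1,1,1,1,2).

Reading off H_k = ker ∂_k / im ∂_{k+1}:

  H_0: rank C_0 − rank ∂_1 = 10 − 9 = 1, and the invariant factors of ∂_1 are all 1, so H_0 = Z.
  H_1: rank ker ∂_1 − rank ∂_2 = (30 − 9) − 20 = 1, and ∂_2 has invariant factor 2 > 1, so H_1 = Z ⊕ Z/2Z.
  H_2: rank ker ∂_2 − rank ∂_3 = (20 − 20) − 0 = 0, and there is no ∂_3, so H_2 = 0.

Hence the Betti numbers are b_0 = 1, b_1 = 1, b_2 = 0.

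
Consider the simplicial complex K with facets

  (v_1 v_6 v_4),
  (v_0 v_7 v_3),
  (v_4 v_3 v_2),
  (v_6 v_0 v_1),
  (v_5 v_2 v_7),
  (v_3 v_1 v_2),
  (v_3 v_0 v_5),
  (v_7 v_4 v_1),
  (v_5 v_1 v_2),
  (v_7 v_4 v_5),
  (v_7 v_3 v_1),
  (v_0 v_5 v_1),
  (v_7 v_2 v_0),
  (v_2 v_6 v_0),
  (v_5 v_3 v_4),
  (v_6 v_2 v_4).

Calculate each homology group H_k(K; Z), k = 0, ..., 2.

H_0 = Z,  H_1 = Z^2,  H_2 = Z.

K has 8 vertices, 24 edges, 16 triangles.
rank ∂_0 = 0, rank ∂_1 = 7 ⇒ b_0 = 8 − 0 − 7 = 1; all invariant factors of ∂_1 are 1 so no torsion. So H_0 ≅ Z.
rank ∂_1 = 7, rank ∂_2 = 15 ⇒ b_1 = 24 − 7 − 15 = 2; all invariant factors of ∂_2 are 1 so no torsion. So H_1 ≅ Z^2.
rank ∂_2 = 15, rank ∂_3 = 0 ⇒ b_2 = 16 − 15 − 0 = 1. So H_2 ≅ Z.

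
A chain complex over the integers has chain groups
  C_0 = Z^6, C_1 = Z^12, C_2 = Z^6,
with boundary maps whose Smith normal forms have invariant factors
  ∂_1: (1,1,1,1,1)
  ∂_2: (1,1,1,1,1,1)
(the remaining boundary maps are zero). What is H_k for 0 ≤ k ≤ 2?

H_0: b_0 = 6 − 0 − 5 = 1; torsion from ∂_1 factors > 1: none. So H_0 = Z.
H_1: b_1 = 12 − 5 − 6 = 1; torsion from ∂_2 factors > 1: none. So H_1 = Z.
H_2: b_2 = 6 − 6 − 0 = 0; torsion from ∂_3 factors > 1: none. So H_2 = 0.

H_0 = Z,  H_1 = Z,  H_2 = 0.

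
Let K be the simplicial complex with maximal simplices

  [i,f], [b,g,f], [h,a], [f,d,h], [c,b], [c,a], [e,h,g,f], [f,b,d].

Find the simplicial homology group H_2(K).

H_2 ≅ 0.

K has 9 vertices, 15 edges, 7 triangles, 1 3-simplex.
rank ∂_2 = 6, rank ∂_3 = 1 ⇒ b_2 = 7 − 6 − 1 = 0; all invariant factors of ∂_3 are 1 so no torsion. So H_2 = 0.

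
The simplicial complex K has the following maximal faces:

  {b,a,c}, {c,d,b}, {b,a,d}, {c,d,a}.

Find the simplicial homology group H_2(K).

H_2 = Z.

Take the total order a < b < c < d on the vertex set. Then K (dimension 2) consists of the simplices:

  0-simplices (4): a, b, c, d
  1-simplices (6): ab, ac, ad, bc, bd, cd
  2-simplices (4): abc, abd, acd, bcd

so the chain groups are C_0 ≅ Z^4, C_1 ≅ Z^6, C_2 ≅ Z^4.

Boundary ∂_1: C_1 → C_0 is given by ∂[p,q] = [q] − [p]. For instance
  ∂cd = d − c.
This gives a 4×6 integer matrix of rank 3; reducing to Smith normal form yields diagonal entries (1,1,1).

∂_2: C_2 → C_1 acts by ∂[p,q,r] = [q,r] − [p,r] + [p,q]. For instance
  ∂abd = bd − ad + ab,
  ∂abc = bc − ac + ab.
As a 6×4 matrix over Z this has rank 3, with invariant factors (1,1,1).

Computing H_k = (kernel of ∂_k) / (image of ∂_{k+1}):

  H_2: rank ker ∂_2 − rank ∂_3 = (4 − 3) − 0 = 1, and there is no ∂_3, so H_2 ≅ Z.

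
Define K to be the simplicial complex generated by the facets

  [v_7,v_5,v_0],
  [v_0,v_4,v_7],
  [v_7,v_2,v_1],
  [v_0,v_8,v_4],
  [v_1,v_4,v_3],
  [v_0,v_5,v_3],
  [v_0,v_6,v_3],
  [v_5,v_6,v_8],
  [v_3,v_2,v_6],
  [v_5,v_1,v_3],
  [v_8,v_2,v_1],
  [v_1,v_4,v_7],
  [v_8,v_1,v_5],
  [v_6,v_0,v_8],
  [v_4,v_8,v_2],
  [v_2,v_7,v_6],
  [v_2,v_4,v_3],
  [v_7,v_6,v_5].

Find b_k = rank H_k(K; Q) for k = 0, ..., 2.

b_0 = 1, b_1 = 1, b_2 = 0.

Fix the vertex order v_0 < v_1 < v_2 < v_3 < v_4 < v_5 < v_6 < v_7 < v_8 and write every simplex with vertices in increasing order. Then dim K = 2 and the simplices of K are:

  0-simplices (9): [v_0], [v_1], [v_2], [v_3], [v_4], [v_5], [v_6], [v_7], [v_8]
  1-simplices (27): (27 of them)
  2-simplices (18): (18 of them)

Hence C_0 ≅ Z^9, C_1 ≅ Z^27, C_2 ≅ Z^18.

The boundary map ∂_1: C_1 → C_0 maps an edge to its endpoints' difference, ∂[p,q] = q − p. For instance
  ∂[v_0,v_7] = [v_7] − [v_0].
As a 9×27 matrix over Z this has rank 8, with invariant factors (1,1,1,1,1,1,1,1).

Boundary ∂_2: C_2 → C_1 acts by ∂[p,q,r] = [q,r] − [p,r] + [p,q]. For instance
  ∂[v_2,v_3,v_6] = [v_3,v_6] − [v_2,v_6] + [v_2,v_3],
  ∂[v_1,v_3,v_5] = [v_3,v_5] − [v_1,v_5] + [v_1,v_3].
The 27×18 boundary matrix has rank 18 and Smith normal form diag(1,1,1,1,1,1,1,1,1,1,1,1,1,1,1,1,1,2).

Computing H_k = (kernel of ∂_k) / (image of ∂_{k+1}):

  H_0: rank C_0 − rank ∂_1 = 9 − 8 = 1, and the invariant factors of ∂_1 are all 1, so H_0 ≅ Z.
  H_1: rank ker ∂_1 − rank ∂_2 = (27 − 8) − 18 = 1, and ∂_2 has invariant factor 2 > 1, so H_1 ≅ Z ⊕ Z/2Z.
  H_2: rank ker ∂_2 − rank ∂_3 = (18 − 18) − 0 = 0, and there is no ∂_3, so H_2 ≅ 0.

As a check, the Euler characteristic is 9 − 27 + 18 = 0, which agrees with 1 − 1 + 0 = 0.
(K is a triangulation of the Klein bottle.)

Hence the Betti numbers are b_0 = 1, b_1 = 1, b_2 = 0.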